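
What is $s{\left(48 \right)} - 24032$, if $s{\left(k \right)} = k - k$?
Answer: $-24032$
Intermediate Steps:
$s{\left(k \right)} = 0$
$s{\left(48 \right)} - 24032 = 0 - 24032 = -24032$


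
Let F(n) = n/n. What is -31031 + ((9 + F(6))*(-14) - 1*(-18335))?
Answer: -12836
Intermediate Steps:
F(n) = 1
-31031 + ((9 + F(6))*(-14) - 1*(-18335)) = -31031 + ((9 + 1)*(-14) - 1*(-18335)) = -31031 + (10*(-14) + 18335) = -31031 + (-140 + 18335) = -31031 + 18195 = -12836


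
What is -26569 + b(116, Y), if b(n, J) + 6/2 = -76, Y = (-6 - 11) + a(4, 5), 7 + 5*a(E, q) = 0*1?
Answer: -26648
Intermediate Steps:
a(E, q) = -7/5 (a(E, q) = -7/5 + (0*1)/5 = -7/5 + (⅕)*0 = -7/5 + 0 = -7/5)
Y = -92/5 (Y = (-6 - 11) - 7/5 = -17 - 7/5 = -92/5 ≈ -18.400)
b(n, J) = -79 (b(n, J) = -3 - 76 = -79)
-26569 + b(116, Y) = -26569 - 79 = -26648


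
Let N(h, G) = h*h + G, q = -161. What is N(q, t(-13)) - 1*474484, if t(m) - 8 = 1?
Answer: -448554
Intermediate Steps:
t(m) = 9 (t(m) = 8 + 1 = 9)
N(h, G) = G + h² (N(h, G) = h² + G = G + h²)
N(q, t(-13)) - 1*474484 = (9 + (-161)²) - 1*474484 = (9 + 25921) - 474484 = 25930 - 474484 = -448554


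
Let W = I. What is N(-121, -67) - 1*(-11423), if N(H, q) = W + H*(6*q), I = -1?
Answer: 60064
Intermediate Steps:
W = -1
N(H, q) = -1 + 6*H*q (N(H, q) = -1 + H*(6*q) = -1 + 6*H*q)
N(-121, -67) - 1*(-11423) = (-1 + 6*(-121)*(-67)) - 1*(-11423) = (-1 + 48642) + 11423 = 48641 + 11423 = 60064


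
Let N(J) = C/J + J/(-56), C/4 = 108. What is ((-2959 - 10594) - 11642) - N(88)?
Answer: -1940272/77 ≈ -25198.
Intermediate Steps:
C = 432 (C = 4*108 = 432)
N(J) = 432/J - J/56 (N(J) = 432/J + J/(-56) = 432/J + J*(-1/56) = 432/J - J/56)
((-2959 - 10594) - 11642) - N(88) = ((-2959 - 10594) - 11642) - (432/88 - 1/56*88) = (-13553 - 11642) - (432*(1/88) - 11/7) = -25195 - (54/11 - 11/7) = -25195 - 1*257/77 = -25195 - 257/77 = -1940272/77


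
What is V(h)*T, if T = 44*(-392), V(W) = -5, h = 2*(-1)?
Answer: 86240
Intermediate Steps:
h = -2
T = -17248
V(h)*T = -5*(-17248) = 86240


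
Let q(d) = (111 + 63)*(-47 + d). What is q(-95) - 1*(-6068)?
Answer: -18640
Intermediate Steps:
q(d) = -8178 + 174*d (q(d) = 174*(-47 + d) = -8178 + 174*d)
q(-95) - 1*(-6068) = (-8178 + 174*(-95)) - 1*(-6068) = (-8178 - 16530) + 6068 = -24708 + 6068 = -18640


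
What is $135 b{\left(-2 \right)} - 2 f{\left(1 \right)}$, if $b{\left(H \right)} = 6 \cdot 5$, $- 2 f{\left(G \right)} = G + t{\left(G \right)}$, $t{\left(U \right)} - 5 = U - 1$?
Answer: $4056$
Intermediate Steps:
$t{\left(U \right)} = 4 + U$ ($t{\left(U \right)} = 5 + \left(U - 1\right) = 5 + \left(-1 + U\right) = 4 + U$)
$f{\left(G \right)} = -2 - G$ ($f{\left(G \right)} = - \frac{G + \left(4 + G\right)}{2} = - \frac{4 + 2 G}{2} = -2 - G$)
$b{\left(H \right)} = 30$
$135 b{\left(-2 \right)} - 2 f{\left(1 \right)} = 135 \cdot 30 - 2 \left(-2 - 1\right) = 4050 - 2 \left(-2 - 1\right) = 4050 - -6 = 4050 + 6 = 4056$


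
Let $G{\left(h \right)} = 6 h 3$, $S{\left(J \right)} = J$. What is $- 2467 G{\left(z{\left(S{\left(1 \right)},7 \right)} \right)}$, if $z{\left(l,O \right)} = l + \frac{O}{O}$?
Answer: $-88812$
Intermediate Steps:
$z{\left(l,O \right)} = 1 + l$ ($z{\left(l,O \right)} = l + 1 = 1 + l$)
$G{\left(h \right)} = 18 h$
$- 2467 G{\left(z{\left(S{\left(1 \right)},7 \right)} \right)} = - 2467 \cdot 18 \left(1 + 1\right) = - 2467 \cdot 18 \cdot 2 = \left(-2467\right) 36 = -88812$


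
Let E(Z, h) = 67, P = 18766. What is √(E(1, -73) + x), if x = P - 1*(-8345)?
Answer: √27178 ≈ 164.86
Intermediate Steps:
x = 27111 (x = 18766 - 1*(-8345) = 18766 + 8345 = 27111)
√(E(1, -73) + x) = √(67 + 27111) = √27178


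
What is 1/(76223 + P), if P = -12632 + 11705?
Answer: 1/75296 ≈ 1.3281e-5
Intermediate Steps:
P = -927
1/(76223 + P) = 1/(76223 - 927) = 1/75296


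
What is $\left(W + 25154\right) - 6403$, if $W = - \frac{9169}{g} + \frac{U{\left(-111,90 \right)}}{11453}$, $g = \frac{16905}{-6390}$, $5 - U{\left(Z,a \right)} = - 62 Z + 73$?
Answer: $\frac{286756630413}{12907531} \approx 22216.0$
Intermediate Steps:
$U{\left(Z,a \right)} = -68 + 62 Z$ ($U{\left(Z,a \right)} = 5 - \left(- 62 Z + 73\right) = 5 - \left(73 - 62 Z\right) = 5 + \left(-73 + 62 Z\right) = -68 + 62 Z$)
$g = - \frac{1127}{426}$ ($g = 16905 \left(- \frac{1}{6390}\right) = - \frac{1127}{426} \approx -2.6455$)
$W = \frac{44727516632}{12907531}$ ($W = - \frac{9169}{- \frac{1127}{426}} + \frac{-68 + 62 \left(-111\right)}{11453} = \left(-9169\right) \left(- \frac{426}{1127}\right) + \left(-68 - 6882\right) \frac{1}{11453} = \frac{3905994}{1127} - \frac{6950}{11453} = \frac{44727516632}{12907531} \approx 3465.2$)
$\left(W + 25154\right) - 6403 = \left(\frac{44727516632}{12907531} + 25154\right) - 6403 = \frac{369403551406}{12907531} - 6403 = \frac{286756630413}{12907531}$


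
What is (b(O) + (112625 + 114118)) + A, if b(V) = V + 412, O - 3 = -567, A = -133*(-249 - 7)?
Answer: 260639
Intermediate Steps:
A = 34048 (A = -133*(-256) = 34048)
O = -564 (O = 3 - 567 = -564)
b(V) = 412 + V
(b(O) + (112625 + 114118)) + A = ((412 - 564) + (112625 + 114118)) + 34048 = (-152 + 226743) + 34048 = 226591 + 34048 = 260639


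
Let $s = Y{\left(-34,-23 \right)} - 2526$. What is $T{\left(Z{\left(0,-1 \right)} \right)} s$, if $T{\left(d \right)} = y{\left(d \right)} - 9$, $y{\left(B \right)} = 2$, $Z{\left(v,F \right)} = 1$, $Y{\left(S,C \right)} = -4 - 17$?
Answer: $17829$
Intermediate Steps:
$Y{\left(S,C \right)} = -21$
$s = -2547$ ($s = -21 - 2526 = -2547$)
$T{\left(d \right)} = -7$ ($T{\left(d \right)} = 2 - 9 = -7$)
$T{\left(Z{\left(0,-1 \right)} \right)} s = \left(-7\right) \left(-2547\right) = 17829$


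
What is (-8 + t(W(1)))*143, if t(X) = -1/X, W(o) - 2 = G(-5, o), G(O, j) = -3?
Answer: -1001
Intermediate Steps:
W(o) = -1 (W(o) = 2 - 3 = -1)
(-8 + t(W(1)))*143 = (-8 - 1/(-1))*143 = (-8 - 1*(-1))*143 = (-8 + 1)*143 = -7*143 = -1001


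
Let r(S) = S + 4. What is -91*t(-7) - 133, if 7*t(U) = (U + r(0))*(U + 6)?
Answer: -172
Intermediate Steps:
r(S) = 4 + S
t(U) = (4 + U)*(6 + U)/7 (t(U) = ((U + (4 + 0))*(U + 6))/7 = ((U + 4)*(6 + U))/7 = ((4 + U)*(6 + U))/7 = (4 + U)*(6 + U)/7)
-91*t(-7) - 133 = -91*(24/7 + (⅐)*(-7)² + (10/7)*(-7)) - 133 = -91*(24/7 + (⅐)*49 - 10) - 133 = -91*(24/7 + 7 - 10) - 133 = -91*3/7 - 133 = -39 - 133 = -172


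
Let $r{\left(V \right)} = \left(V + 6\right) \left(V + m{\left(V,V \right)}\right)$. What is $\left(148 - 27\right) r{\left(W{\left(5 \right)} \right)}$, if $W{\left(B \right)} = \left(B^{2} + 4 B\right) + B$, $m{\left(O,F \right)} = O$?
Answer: $677600$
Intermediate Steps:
$W{\left(B \right)} = B^{2} + 5 B$
$r{\left(V \right)} = 2 V \left(6 + V\right)$ ($r{\left(V \right)} = \left(V + 6\right) \left(V + V\right) = \left(6 + V\right) 2 V = 2 V \left(6 + V\right)$)
$\left(148 - 27\right) r{\left(W{\left(5 \right)} \right)} = \left(148 - 27\right) 2 \cdot 5 \left(5 + 5\right) \left(6 + 5 \left(5 + 5\right)\right) = 121 \cdot 2 \cdot 5 \cdot 10 \left(6 + 5 \cdot 10\right) = 121 \cdot 2 \cdot 50 \left(6 + 50\right) = 121 \cdot 2 \cdot 50 \cdot 56 = 121 \cdot 5600 = 677600$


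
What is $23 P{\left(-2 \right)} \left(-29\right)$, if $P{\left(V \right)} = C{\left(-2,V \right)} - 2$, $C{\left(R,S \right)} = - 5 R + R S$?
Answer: $-8004$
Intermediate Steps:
$P{\left(V \right)} = 8 - 2 V$ ($P{\left(V \right)} = - 2 \left(-5 + V\right) - 2 = \left(10 - 2 V\right) - 2 = 8 - 2 V$)
$23 P{\left(-2 \right)} \left(-29\right) = 23 \left(8 - -4\right) \left(-29\right) = 23 \left(8 + 4\right) \left(-29\right) = 23 \cdot 12 \left(-29\right) = 276 \left(-29\right) = -8004$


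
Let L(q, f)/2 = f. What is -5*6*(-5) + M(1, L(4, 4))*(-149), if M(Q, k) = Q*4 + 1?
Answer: -595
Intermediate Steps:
L(q, f) = 2*f
M(Q, k) = 1 + 4*Q (M(Q, k) = 4*Q + 1 = 1 + 4*Q)
-5*6*(-5) + M(1, L(4, 4))*(-149) = -5*6*(-5) + (1 + 4*1)*(-149) = -30*(-5) + (1 + 4)*(-149) = 150 + 5*(-149) = 150 - 745 = -595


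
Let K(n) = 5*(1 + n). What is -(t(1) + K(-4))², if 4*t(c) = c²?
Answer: -3481/16 ≈ -217.56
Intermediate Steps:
t(c) = c²/4
K(n) = 5 + 5*n
-(t(1) + K(-4))² = -((¼)*1² + (5 + 5*(-4)))² = -((¼)*1 + (5 - 20))² = -(¼ - 15)² = -(-59/4)² = -1*3481/16 = -3481/16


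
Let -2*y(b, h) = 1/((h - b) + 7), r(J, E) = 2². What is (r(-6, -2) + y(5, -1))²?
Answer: 49/4 ≈ 12.250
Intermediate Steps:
r(J, E) = 4
y(b, h) = -1/(2*(7 + h - b)) (y(b, h) = -1/(2*((h - b) + 7)) = -1/(2*(7 + h - b)))
(r(-6, -2) + y(5, -1))² = (4 + 1/(2*(-7 + 5 - 1*(-1))))² = (4 + 1/(2*(-7 + 5 + 1)))² = (4 + (½)/(-1))² = (4 + (½)*(-1))² = (4 - ½)² = (7/2)² = 49/4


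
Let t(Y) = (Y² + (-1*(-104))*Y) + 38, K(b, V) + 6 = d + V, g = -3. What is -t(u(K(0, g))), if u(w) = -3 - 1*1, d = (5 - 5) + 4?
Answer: 362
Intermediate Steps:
d = 4 (d = 0 + 4 = 4)
K(b, V) = -2 + V (K(b, V) = -6 + (4 + V) = -2 + V)
u(w) = -4 (u(w) = -3 - 1 = -4)
t(Y) = 38 + Y² + 104*Y (t(Y) = (Y² + 104*Y) + 38 = 38 + Y² + 104*Y)
-t(u(K(0, g))) = -(38 + (-4)² + 104*(-4)) = -(38 + 16 - 416) = -1*(-362) = 362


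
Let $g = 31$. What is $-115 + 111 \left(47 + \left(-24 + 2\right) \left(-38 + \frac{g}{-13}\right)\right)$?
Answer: $\frac{1348376}{13} \approx 1.0372 \cdot 10^{5}$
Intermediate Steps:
$-115 + 111 \left(47 + \left(-24 + 2\right) \left(-38 + \frac{g}{-13}\right)\right) = -115 + 111 \left(47 + \left(-24 + 2\right) \left(-38 + \frac{31}{-13}\right)\right) = -115 + 111 \left(47 - 22 \left(-38 + 31 \left(- \frac{1}{13}\right)\right)\right) = -115 + 111 \left(47 - 22 \left(-38 - \frac{31}{13}\right)\right) = -115 + 111 \left(47 - - \frac{11550}{13}\right) = -115 + 111 \left(47 + \frac{11550}{13}\right) = -115 + 111 \cdot \frac{12161}{13} = -115 + \frac{1349871}{13} = \frac{1348376}{13}$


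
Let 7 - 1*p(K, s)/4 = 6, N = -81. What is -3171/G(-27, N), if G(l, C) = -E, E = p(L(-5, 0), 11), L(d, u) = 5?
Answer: 3171/4 ≈ 792.75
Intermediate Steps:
p(K, s) = 4 (p(K, s) = 28 - 4*6 = 28 - 24 = 4)
E = 4
G(l, C) = -4 (G(l, C) = -1*4 = -4)
-3171/G(-27, N) = -3171/(-4) = -3171*(-¼) = 3171/4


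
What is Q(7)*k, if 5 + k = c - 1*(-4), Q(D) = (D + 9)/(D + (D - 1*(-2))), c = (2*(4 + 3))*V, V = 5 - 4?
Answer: 13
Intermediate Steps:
V = 1
c = 14 (c = (2*(4 + 3))*1 = (2*7)*1 = 14*1 = 14)
Q(D) = (9 + D)/(2 + 2*D) (Q(D) = (9 + D)/(D + (D + 2)) = (9 + D)/(D + (2 + D)) = (9 + D)/(2 + 2*D))
k = 13 (k = -5 + (14 - 1*(-4)) = -5 + (14 + 4) = -5 + 18 = 13)
Q(7)*k = ((9 + 7)/(2*(1 + 7)))*13 = ((1/2)*16/8)*13 = ((1/2)*(1/8)*16)*13 = 1*13 = 13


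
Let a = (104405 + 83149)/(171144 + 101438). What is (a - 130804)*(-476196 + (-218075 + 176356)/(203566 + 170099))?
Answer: 3172153423941663877033/50927176515 ≈ 6.2288e+10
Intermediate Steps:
a = 93777/136291 (a = 187554/272582 = 187554*(1/272582) = 93777/136291 ≈ 0.68806)
(a - 130804)*(-476196 + (-218075 + 176356)/(203566 + 170099)) = (93777/136291 - 130804)*(-476196 + (-218075 + 176356)/(203566 + 170099)) = -17827314187*(-476196 - 41719/373665)/136291 = -17827314187/136291*(-177937820059/373665) = 3172153423941663877033/50927176515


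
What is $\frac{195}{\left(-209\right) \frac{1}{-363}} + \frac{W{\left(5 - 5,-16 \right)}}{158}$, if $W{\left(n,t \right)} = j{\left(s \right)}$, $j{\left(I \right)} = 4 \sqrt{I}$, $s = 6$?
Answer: $\frac{6435}{19} + \frac{2 \sqrt{6}}{79} \approx 338.75$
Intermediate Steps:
$W{\left(n,t \right)} = 4 \sqrt{6}$
$\frac{195}{\left(-209\right) \frac{1}{-363}} + \frac{W{\left(5 - 5,-16 \right)}}{158} = \frac{195}{\left(-209\right) \frac{1}{-363}} + \frac{4 \sqrt{6}}{158} = \frac{195}{\left(-209\right) \left(- \frac{1}{363}\right)} + 4 \sqrt{6} \cdot \frac{1}{158} = \frac{195}{\frac{19}{33}} + \frac{2 \sqrt{6}}{79} = 195 \cdot \frac{33}{19} + \frac{2 \sqrt{6}}{79} = \frac{6435}{19} + \frac{2 \sqrt{6}}{79}$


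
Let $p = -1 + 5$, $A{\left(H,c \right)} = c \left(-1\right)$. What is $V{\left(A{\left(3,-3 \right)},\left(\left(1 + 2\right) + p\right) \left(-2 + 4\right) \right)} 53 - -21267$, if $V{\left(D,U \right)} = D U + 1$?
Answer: $23546$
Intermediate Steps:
$A{\left(H,c \right)} = - c$
$p = 4$
$V{\left(D,U \right)} = 1 + D U$
$V{\left(A{\left(3,-3 \right)},\left(\left(1 + 2\right) + p\right) \left(-2 + 4\right) \right)} 53 - -21267 = \left(1 + \left(-1\right) \left(-3\right) \left(\left(1 + 2\right) + 4\right) \left(-2 + 4\right)\right) 53 - -21267 = \left(1 + 3 \left(3 + 4\right) 2\right) 53 + 21267 = \left(1 + 3 \cdot 7 \cdot 2\right) 53 + 21267 = \left(1 + 3 \cdot 14\right) 53 + 21267 = \left(1 + 42\right) 53 + 21267 = 43 \cdot 53 + 21267 = 2279 + 21267 = 23546$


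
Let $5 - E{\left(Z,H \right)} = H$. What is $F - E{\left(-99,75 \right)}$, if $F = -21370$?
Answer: $-21300$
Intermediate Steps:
$E{\left(Z,H \right)} = 5 - H$
$F - E{\left(-99,75 \right)} = -21370 - \left(5 - 75\right) = -21370 - -70 = -21370 + 70 = -21300$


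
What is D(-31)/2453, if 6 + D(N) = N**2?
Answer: 955/2453 ≈ 0.38932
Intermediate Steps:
D(N) = -6 + N**2
D(-31)/2453 = (-6 + (-31)**2)/2453 = (-6 + 961)*(1/2453) = 955*(1/2453) = 955/2453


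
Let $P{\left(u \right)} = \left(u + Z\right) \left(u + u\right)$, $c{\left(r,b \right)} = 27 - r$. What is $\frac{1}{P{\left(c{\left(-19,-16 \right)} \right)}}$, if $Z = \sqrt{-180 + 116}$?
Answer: $\frac{1}{4360} - \frac{i}{25070} \approx 0.00022936 - 3.9888 \cdot 10^{-5} i$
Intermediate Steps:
$Z = 8 i$ ($Z = \sqrt{-64} = 8 i \approx 8.0 i$)
$P{\left(u \right)} = 2 u \left(u + 8 i\right)$ ($P{\left(u \right)} = \left(u + 8 i\right) \left(u + u\right) = \left(u + 8 i\right) 2 u = 2 u \left(u + 8 i\right)$)
$\frac{1}{P{\left(c{\left(-19,-16 \right)} \right)}} = \frac{1}{2 \left(27 - -19\right) \left(\left(27 - -19\right) + 8 i\right)} = \frac{1}{2 \left(27 + 19\right) \left(\left(27 + 19\right) + 8 i\right)} = \frac{1}{2 \cdot 46 \left(46 + 8 i\right)} = \frac{1}{4232 + 736 i} = \frac{4232 - 736 i}{18451520}$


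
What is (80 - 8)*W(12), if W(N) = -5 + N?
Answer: 504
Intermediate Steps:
(80 - 8)*W(12) = (80 - 8)*(-5 + 12) = 72*7 = 504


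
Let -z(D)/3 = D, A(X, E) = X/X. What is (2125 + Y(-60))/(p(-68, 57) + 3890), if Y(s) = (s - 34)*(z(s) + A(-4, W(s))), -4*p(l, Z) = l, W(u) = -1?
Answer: -14889/3907 ≈ -3.8109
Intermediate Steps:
p(l, Z) = -l/4
A(X, E) = 1
z(D) = -3*D
Y(s) = (1 - 3*s)*(-34 + s) (Y(s) = (s - 34)*(-3*s + 1) = (-34 + s)*(1 - 3*s) = (1 - 3*s)*(-34 + s))
(2125 + Y(-60))/(p(-68, 57) + 3890) = (2125 + (-34 - 3*(-60)**2 + 103*(-60)))/(-1/4*(-68) + 3890) = (2125 + (-34 - 3*3600 - 6180))/(17 + 3890) = (2125 + (-34 - 10800 - 6180))/3907 = (2125 - 17014)*(1/3907) = -14889*1/3907 = -14889/3907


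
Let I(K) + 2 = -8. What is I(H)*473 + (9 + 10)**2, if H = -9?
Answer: -4369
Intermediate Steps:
I(K) = -10 (I(K) = -2 - 8 = -10)
I(H)*473 + (9 + 10)**2 = -10*473 + (9 + 10)**2 = -4730 + 19**2 = -4730 + 361 = -4369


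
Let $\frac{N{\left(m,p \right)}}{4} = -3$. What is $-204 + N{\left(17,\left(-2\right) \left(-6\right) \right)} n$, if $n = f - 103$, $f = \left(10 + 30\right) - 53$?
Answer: $1188$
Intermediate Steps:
$N{\left(m,p \right)} = -12$ ($N{\left(m,p \right)} = 4 \left(-3\right) = -12$)
$f = -13$ ($f = 40 - 53 = -13$)
$n = -116$ ($n = -13 - 103 = -116$)
$-204 + N{\left(17,\left(-2\right) \left(-6\right) \right)} n = -204 - -1392 = -204 + 1392 = 1188$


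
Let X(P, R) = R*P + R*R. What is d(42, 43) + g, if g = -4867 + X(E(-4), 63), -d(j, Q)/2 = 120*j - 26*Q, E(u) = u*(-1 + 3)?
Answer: -9246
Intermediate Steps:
E(u) = 2*u (E(u) = u*2 = 2*u)
d(j, Q) = -240*j + 52*Q (d(j, Q) = -2*(120*j - 26*Q) = -2*(-26*Q + 120*j) = -240*j + 52*Q)
X(P, R) = R² + P*R (X(P, R) = P*R + R² = R² + P*R)
g = -1402 (g = -4867 + 63*(2*(-4) + 63) = -4867 + 63*(-8 + 63) = -4867 + 63*55 = -4867 + 3465 = -1402)
d(42, 43) + g = (-240*42 + 52*43) - 1402 = (-10080 + 2236) - 1402 = -7844 - 1402 = -9246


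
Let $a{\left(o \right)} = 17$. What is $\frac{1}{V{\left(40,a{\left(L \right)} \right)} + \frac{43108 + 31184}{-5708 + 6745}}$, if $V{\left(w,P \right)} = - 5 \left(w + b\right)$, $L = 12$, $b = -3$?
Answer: $- \frac{1037}{117553} \approx -0.0088215$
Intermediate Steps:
$V{\left(w,P \right)} = 15 - 5 w$ ($V{\left(w,P \right)} = - 5 \left(w - 3\right) = - 5 \left(-3 + w\right) = 15 - 5 w$)
$\frac{1}{V{\left(40,a{\left(L \right)} \right)} + \frac{43108 + 31184}{-5708 + 6745}} = \frac{1}{\left(15 - 200\right) + \frac{43108 + 31184}{-5708 + 6745}} = \frac{1}{\left(15 - 200\right) + \frac{74292}{1037}} = \frac{1}{-185 + 74292 \cdot \frac{1}{1037}} = \frac{1}{-185 + \frac{74292}{1037}} = \frac{1}{- \frac{117553}{1037}} = - \frac{1037}{117553}$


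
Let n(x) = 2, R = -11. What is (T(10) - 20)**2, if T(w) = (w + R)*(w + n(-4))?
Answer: 1024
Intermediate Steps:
T(w) = (-11 + w)*(2 + w) (T(w) = (w - 11)*(w + 2) = (-11 + w)*(2 + w))
(T(10) - 20)**2 = ((-22 + 10**2 - 9*10) - 20)**2 = ((-22 + 100 - 90) - 20)**2 = (-12 - 20)**2 = (-32)**2 = 1024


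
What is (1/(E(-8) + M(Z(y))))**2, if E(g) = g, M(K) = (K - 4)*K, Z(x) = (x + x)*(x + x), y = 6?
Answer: 1/406103104 ≈ 2.4624e-9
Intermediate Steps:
Z(x) = 4*x**2 (Z(x) = (2*x)*(2*x) = 4*x**2)
M(K) = K*(-4 + K) (M(K) = (-4 + K)*K = K*(-4 + K))
(1/(E(-8) + M(Z(y))))**2 = (1/(-8 + (4*6**2)*(-4 + 4*6**2)))**2 = (1/(-8 + (4*36)*(-4 + 4*36)))**2 = (1/(-8 + 144*(-4 + 144)))**2 = (1/(-8 + 144*140))**2 = (1/(-8 + 20160))**2 = (1/20152)**2 = 1/406103104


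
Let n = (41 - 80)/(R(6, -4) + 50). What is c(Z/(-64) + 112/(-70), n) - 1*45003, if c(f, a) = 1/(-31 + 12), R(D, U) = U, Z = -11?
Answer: -855058/19 ≈ -45003.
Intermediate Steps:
n = -39/46 (n = (41 - 80)/(-4 + 50) = -39/46 ≈ -0.84783)
c(f, a) = -1/19 (c(f, a) = 1/(-19) = -1/19)
c(Z/(-64) + 112/(-70), n) - 1*45003 = -1/19 - 1*45003 = -1/19 - 45003 = -855058/19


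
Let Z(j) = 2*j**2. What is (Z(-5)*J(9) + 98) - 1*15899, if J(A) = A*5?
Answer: -13551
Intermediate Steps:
J(A) = 5*A
(Z(-5)*J(9) + 98) - 1*15899 = ((2*(-5)**2)*(5*9) + 98) - 1*15899 = ((2*25)*45 + 98) - 15899 = (50*45 + 98) - 15899 = (2250 + 98) - 15899 = 2348 - 15899 = -13551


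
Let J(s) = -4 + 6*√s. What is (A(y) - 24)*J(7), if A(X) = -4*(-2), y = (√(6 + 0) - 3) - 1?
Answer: 64 - 96*√7 ≈ -189.99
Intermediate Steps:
y = -4 + √6 (y = (√6 - 3) - 1 = (-3 + √6) - 1 = -4 + √6 ≈ -1.5505)
A(X) = 8
(A(y) - 24)*J(7) = (8 - 24)*(-4 + 6*√7) = -16*(-4 + 6*√7) = 64 - 96*√7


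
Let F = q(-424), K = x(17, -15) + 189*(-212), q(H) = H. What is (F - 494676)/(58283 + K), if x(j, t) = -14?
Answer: -495100/18201 ≈ -27.202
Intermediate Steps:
K = -40082 (K = -14 + 189*(-212) = -14 - 40068 = -40082)
F = -424
(F - 494676)/(58283 + K) = (-424 - 494676)/(58283 - 40082) = -495100/18201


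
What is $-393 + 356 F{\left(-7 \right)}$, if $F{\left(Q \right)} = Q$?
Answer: $-2885$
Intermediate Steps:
$-393 + 356 F{\left(-7 \right)} = -393 + 356 \left(-7\right) = -393 - 2492 = -2885$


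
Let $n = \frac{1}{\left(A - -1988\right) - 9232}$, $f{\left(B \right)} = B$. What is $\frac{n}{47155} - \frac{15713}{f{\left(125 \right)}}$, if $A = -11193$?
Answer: $- \frac{2732166179436}{21734918375} \approx -125.7$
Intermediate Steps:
$n = - \frac{1}{18437}$ ($n = \frac{1}{\left(-11193 - -1988\right) - 9232} = \frac{1}{\left(-11193 + 1988\right) - 9232} = \frac{1}{-9205 - 9232} = \frac{1}{-18437} = - \frac{1}{18437} \approx -5.4239 \cdot 10^{-5}$)
$\frac{n}{47155} - \frac{15713}{f{\left(125 \right)}} = - \frac{1}{18437 \cdot 47155} - \frac{15713}{125} = \left(- \frac{1}{18437}\right) \frac{1}{47155} - \frac{15713}{125} = - \frac{1}{869396735} - \frac{15713}{125} = - \frac{2732166179436}{21734918375}$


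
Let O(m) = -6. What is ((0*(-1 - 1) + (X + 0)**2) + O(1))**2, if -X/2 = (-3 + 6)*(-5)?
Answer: 799236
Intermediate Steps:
X = 30 (X = -2*(-3 + 6)*(-5) = -6*(-5) = -2*(-15) = 30)
((0*(-1 - 1) + (X + 0)**2) + O(1))**2 = ((0*(-1 - 1) + (30 + 0)**2) - 6)**2 = ((0*(-2) + 30**2) - 6)**2 = ((0 + 900) - 6)**2 = (900 - 6)**2 = 894**2 = 799236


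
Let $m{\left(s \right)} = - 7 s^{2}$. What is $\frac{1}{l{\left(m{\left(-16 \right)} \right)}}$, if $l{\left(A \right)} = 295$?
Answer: $\frac{1}{295} \approx 0.0033898$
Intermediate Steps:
$\frac{1}{l{\left(m{\left(-16 \right)} \right)}} = \frac{1}{295}$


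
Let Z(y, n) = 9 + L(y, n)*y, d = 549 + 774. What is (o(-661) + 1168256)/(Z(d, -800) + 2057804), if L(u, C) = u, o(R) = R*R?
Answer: 10773/25558 ≈ 0.42151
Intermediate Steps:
o(R) = R²
d = 1323
Z(y, n) = 9 + y² (Z(y, n) = 9 + y*y = 9 + y²)
(o(-661) + 1168256)/(Z(d, -800) + 2057804) = ((-661)² + 1168256)/((9 + 1323²) + 2057804) = (436921 + 1168256)/((9 + 1750329) + 2057804) = 1605177/(1750338 + 2057804) = 1605177/3808142 = 1605177*(1/3808142) = 10773/25558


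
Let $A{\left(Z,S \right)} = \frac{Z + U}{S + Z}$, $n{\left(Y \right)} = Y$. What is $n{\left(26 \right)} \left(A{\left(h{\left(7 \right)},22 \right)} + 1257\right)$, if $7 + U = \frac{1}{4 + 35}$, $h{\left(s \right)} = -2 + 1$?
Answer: $\frac{2058344}{63} \approx 32672.0$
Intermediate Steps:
$h{\left(s \right)} = -1$
$U = - \frac{272}{39}$ ($U = -7 + \frac{1}{4 + 35} = -7 + \frac{1}{39} = - \frac{272}{39} \approx -6.9744$)
$A{\left(Z,S \right)} = \frac{- \frac{272}{39} + Z}{S + Z}$ ($A{\left(Z,S \right)} = \frac{Z - \frac{272}{39}}{S + Z} = \frac{- \frac{272}{39} + Z}{S + Z}$)
$n{\left(26 \right)} \left(A{\left(h{\left(7 \right)},22 \right)} + 1257\right) = 26 \left(\frac{- \frac{272}{39} - 1}{22 - 1} + 1257\right) = 26 \left(\frac{1}{21} \left(- \frac{311}{39}\right) + 1257\right) = 26 \left(- \frac{311}{819} + 1257\right) = 26 \cdot \frac{1029172}{819} = \frac{2058344}{63}$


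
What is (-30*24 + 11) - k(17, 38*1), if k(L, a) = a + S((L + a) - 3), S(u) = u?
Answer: -799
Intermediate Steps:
k(L, a) = -3 + L + 2*a (k(L, a) = a + ((L + a) - 3) = a + (-3 + L + a) = -3 + L + 2*a)
(-30*24 + 11) - k(17, 38*1) = (-30*24 + 11) - (-3 + 17 + 2*(38*1)) = (-720 + 11) - (-3 + 17 + 2*38) = -709 - (-3 + 17 + 76) = -709 - 1*90 = -709 - 90 = -799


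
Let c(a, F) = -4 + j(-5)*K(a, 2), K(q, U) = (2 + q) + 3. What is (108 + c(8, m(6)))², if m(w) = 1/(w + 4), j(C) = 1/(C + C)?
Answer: 1054729/100 ≈ 10547.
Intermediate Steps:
K(q, U) = 5 + q
j(C) = 1/(2*C)
m(w) = 1/(4 + w)
c(a, F) = -9/2 - a/10 (c(a, F) = -4 + ((½)/(-5))*(5 + a) = -4 + ((½)*(-⅕))*(5 + a) = -4 - (5 + a)/10 = -4 + (-½ - a/10) = -9/2 - a/10)
(108 + c(8, m(6)))² = (108 + (-9/2 - ⅒*8))² = (108 + (-9/2 - ⅘))² = (108 - 53/10)² = (1027/10)² = 1054729/100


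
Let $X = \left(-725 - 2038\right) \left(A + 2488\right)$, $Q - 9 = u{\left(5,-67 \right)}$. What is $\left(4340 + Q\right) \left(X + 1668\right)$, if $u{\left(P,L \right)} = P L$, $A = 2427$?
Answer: $-54504006678$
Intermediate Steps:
$u{\left(P,L \right)} = L P$
$Q = -326$ ($Q = 9 - 335 = -326$)
$X = -13580145$ ($X = \left(-725 - 2038\right) \left(2427 + 2488\right) = \left(-2763\right) 4915 = -13580145$)
$\left(4340 + Q\right) \left(X + 1668\right) = \left(4340 - 326\right) \left(-13580145 + 1668\right) = 4014 \left(-13578477\right) = -54504006678$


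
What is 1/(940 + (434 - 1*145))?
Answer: 1/1229 ≈ 0.00081367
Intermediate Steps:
1/(940 + (434 - 1*145)) = 1/(940 + (434 - 145)) = 1/(940 + 289) = 1/1229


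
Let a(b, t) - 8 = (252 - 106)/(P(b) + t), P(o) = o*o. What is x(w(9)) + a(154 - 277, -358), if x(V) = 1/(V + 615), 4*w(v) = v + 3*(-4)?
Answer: 290756582/36292347 ≈ 8.0115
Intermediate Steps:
P(o) = o²
w(v) = -3 + v/4 (w(v) = (v + 3*(-4))/4 = (v - 12)/4 = (-12 + v)/4 = -3 + v/4)
x(V) = 1/(615 + V)
a(b, t) = 8 + 146/(t + b²) (a(b, t) = 8 + (252 - 106)/(b² + t) = 8 + 146/(t + b²))
x(w(9)) + a(154 - 277, -358) = 1/(615 + (-3 + (¼)*9)) + 2*(73 + 4*(-358) + 4*(154 - 277)²)/(-358 + (154 - 277)²) = 1/(615 + (-3 + 9/4)) + 2*(73 - 1432 + 4*(-123)²)/(-358 + (-123)²) = 1/(615 - ¾) + 2*(73 - 1432 + 4*15129)/(-358 + 15129) = 1/(2457/4) + 2*(73 - 1432 + 60516)/14771 = 4/2457 + 2*(1/14771)*59157 = 4/2457 + 118314/14771 = 290756582/36292347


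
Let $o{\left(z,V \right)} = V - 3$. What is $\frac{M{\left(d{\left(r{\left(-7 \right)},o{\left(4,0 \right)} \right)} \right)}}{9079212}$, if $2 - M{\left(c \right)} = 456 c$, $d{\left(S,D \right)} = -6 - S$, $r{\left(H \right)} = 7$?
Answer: $\frac{2965}{4539606} \approx 0.00065314$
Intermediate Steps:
$o{\left(z,V \right)} = -3 + V$ ($o{\left(z,V \right)} = V - 3 = -3 + V$)
$M{\left(c \right)} = 2 - 456 c$
$\frac{M{\left(d{\left(r{\left(-7 \right)},o{\left(4,0 \right)} \right)} \right)}}{9079212} = \frac{2 - 456 \left(-6 - 7\right)}{9079212} = \left(2 - 456 \left(-6 - 7\right)\right) \frac{1}{9079212} = \left(2 - -5928\right) \frac{1}{9079212} = \left(2 + 5928\right) \frac{1}{9079212} = 5930 \cdot \frac{1}{9079212} = \frac{2965}{4539606}$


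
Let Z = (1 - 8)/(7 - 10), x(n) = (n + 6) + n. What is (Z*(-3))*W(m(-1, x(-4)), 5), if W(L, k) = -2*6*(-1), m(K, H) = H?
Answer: -84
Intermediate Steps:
x(n) = 6 + 2*n (x(n) = (6 + n) + n = 6 + 2*n)
W(L, k) = 12 (W(L, k) = -12*(-1) = 12)
Z = 7/3 (Z = -7/(-3) = -7*(-1/3) = 7/3 ≈ 2.3333)
(Z*(-3))*W(m(-1, x(-4)), 5) = ((7/3)*(-3))*12 = -7*12 = -84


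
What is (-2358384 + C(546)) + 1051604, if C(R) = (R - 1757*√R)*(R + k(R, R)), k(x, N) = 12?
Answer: -1002112 - 980406*√546 ≈ -2.3911e+7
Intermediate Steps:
C(R) = (12 + R)*(R - 1757*√R) (C(R) = (R - 1757*√R)*(R + 12) = (R - 1757*√R)*(12 + R) = (12 + R)*(R - 1757*√R))
(-2358384 + C(546)) + 1051604 = (-2358384 + (546² - 21084*√546 - 959322*√546 + 12*546)) + 1051604 = (-2358384 + (298116 - 21084*√546 - 959322*√546 + 6552)) + 1051604 = (-2358384 + (304668 - 980406*√546)) + 1051604 = (-2053716 - 980406*√546) + 1051604 = -1002112 - 980406*√546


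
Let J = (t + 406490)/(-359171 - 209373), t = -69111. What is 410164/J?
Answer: -233196281216/337379 ≈ -6.9120e+5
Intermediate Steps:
J = -337379/568544 (J = (-69111 + 406490)/(-359171 - 209373) = 337379/(-568544) = 337379*(-1/568544) = -337379/568544 ≈ -0.59341)
410164/J = 410164/(-337379/568544) = 410164*(-568544/337379) = -233196281216/337379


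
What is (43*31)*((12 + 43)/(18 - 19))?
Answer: -73315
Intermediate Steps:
(43*31)*((12 + 43)/(18 - 19)) = 1333*(55/(-1)) = 1333*(55*(-1)) = 1333*(-55) = -73315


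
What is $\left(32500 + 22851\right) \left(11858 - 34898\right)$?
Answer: $-1275287040$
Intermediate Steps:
$\left(32500 + 22851\right) \left(11858 - 34898\right) = 55351 \left(-23040\right) = -1275287040$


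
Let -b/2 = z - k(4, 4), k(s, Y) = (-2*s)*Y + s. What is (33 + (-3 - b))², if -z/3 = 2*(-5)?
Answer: 21316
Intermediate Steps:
z = 30 (z = -6*(-5) = -3*(-10) = 30)
k(s, Y) = s - 2*Y*s (k(s, Y) = -2*Y*s + s = s - 2*Y*s)
b = -116 (b = -2*(30 - 4*(1 - 2*4)) = -2*(30 - 4*(1 - 8)) = -2*(30 - 4*(-7)) = -2*(30 - 1*(-28)) = -2*(30 + 28) = -2*58 = -116)
(33 + (-3 - b))² = (33 + (-3 - 1*(-116)))² = (33 + (-3 + 116))² = (33 + 113)² = 146² = 21316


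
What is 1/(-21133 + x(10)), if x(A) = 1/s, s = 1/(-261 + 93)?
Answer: -1/21301 ≈ -4.6946e-5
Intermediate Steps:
s = -1/168 (s = 1/(-168) = -1/168 ≈ -0.0059524)
x(A) = -168 (x(A) = 1/(-1/168) = -168)
1/(-21133 + x(10)) = 1/(-21133 - 168) = 1/(-21301) = -1/21301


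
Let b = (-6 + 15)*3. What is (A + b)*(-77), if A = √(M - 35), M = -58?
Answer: -2079 - 77*I*√93 ≈ -2079.0 - 742.56*I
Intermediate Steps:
A = I*√93 (A = √(-58 - 35) = √(-93) = I*√93 ≈ 9.6436*I)
b = 27 (b = 9*3 = 27)
(A + b)*(-77) = (I*√93 + 27)*(-77) = (27 + I*√93)*(-77) = -2079 - 77*I*√93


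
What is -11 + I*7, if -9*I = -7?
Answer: -50/9 ≈ -5.5556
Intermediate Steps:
I = 7/9 (I = -⅑*(-7) = 7/9 ≈ 0.77778)
-11 + I*7 = -11 + (7/9)*7 = -11 + 49/9 = -50/9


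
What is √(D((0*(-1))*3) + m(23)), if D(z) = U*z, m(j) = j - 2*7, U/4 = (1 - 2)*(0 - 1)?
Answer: 3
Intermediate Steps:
U = 4 (U = 4*((1 - 2)*(0 - 1)) = 4*(-1*(-1)) = 4*1 = 4)
m(j) = -14 + j (m(j) = j - 14 = -14 + j)
D(z) = 4*z
√(D((0*(-1))*3) + m(23)) = √(4*((0*(-1))*3) + (-14 + 23)) = √(4*(0*3) + 9) = √(4*0 + 9) = √(0 + 9) = √9 = 3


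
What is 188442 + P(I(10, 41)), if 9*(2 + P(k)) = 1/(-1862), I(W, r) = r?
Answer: 3157877519/16758 ≈ 1.8844e+5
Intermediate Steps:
P(k) = -33517/16758 (P(k) = -2 + (⅑)/(-1862) = -2 + (⅑)*(-1/1862) = -2 - 1/16758 = -33517/16758)
188442 + P(I(10, 41)) = 188442 - 33517/16758 = 3157877519/16758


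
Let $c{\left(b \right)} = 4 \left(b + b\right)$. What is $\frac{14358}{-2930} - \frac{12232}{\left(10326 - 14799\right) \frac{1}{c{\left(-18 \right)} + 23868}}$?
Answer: $\frac{47233235717}{728105} \approx 64871.0$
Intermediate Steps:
$c{\left(b \right)} = 8 b$ ($c{\left(b \right)} = 4 \cdot 2 b = 8 b$)
$\frac{14358}{-2930} - \frac{12232}{\left(10326 - 14799\right) \frac{1}{c{\left(-18 \right)} + 23868}} = \frac{14358}{-2930} - \frac{12232}{\left(10326 - 14799\right) \frac{1}{8 \left(-18\right) + 23868}} = 14358 \left(- \frac{1}{2930}\right) - \frac{12232}{\left(-4473\right) \frac{1}{-144 + 23868}} = - \frac{7179}{1465} - \frac{12232}{\left(-4473\right) \frac{1}{23724}} = - \frac{7179}{1465} - \frac{12232}{- \frac{497}{2636}} = - \frac{7179}{1465} - - \frac{32243552}{497} = - \frac{7179}{1465} + \frac{32243552}{497} = \frac{47233235717}{728105}$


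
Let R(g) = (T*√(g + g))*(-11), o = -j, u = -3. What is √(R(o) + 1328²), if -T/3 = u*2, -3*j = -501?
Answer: √(1763584 - 198*I*√334) ≈ 1328.0 - 1.36*I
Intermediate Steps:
j = 167 (j = -⅓*(-501) = 167)
T = 18 (T = -(-9)*2 = -3*(-6) = 18)
o = -167 (o = -1*167 = -167)
R(g) = -198*√2*√g (R(g) = (18*√(g + g))*(-11) = (18*√(2*g))*(-11) = (18*(√2*√g))*(-11) = (18*√2*√g)*(-11) = -198*√2*√g)
√(R(o) + 1328²) = √(-198*√2*√(-167) + 1328²) = √(-198*√2*I*√167 + 1763584) = √(-198*I*√334 + 1763584) = √(1763584 - 198*I*√334)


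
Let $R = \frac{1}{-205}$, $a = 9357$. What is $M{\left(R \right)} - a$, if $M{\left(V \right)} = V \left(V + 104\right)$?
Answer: $- \frac{393249244}{42025} \approx -9357.5$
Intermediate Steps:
$R = - \frac{1}{205} \approx -0.0048781$
$M{\left(V \right)} = V \left(104 + V\right)$
$M{\left(R \right)} - a = - \frac{104 - \frac{1}{205}}{205} - 9357 = \left(- \frac{1}{205}\right) \frac{21319}{205} - 9357 = - \frac{21319}{42025} - 9357 = - \frac{393249244}{42025}$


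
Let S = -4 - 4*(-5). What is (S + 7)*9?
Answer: 207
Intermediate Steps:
S = 16 (S = -4 + 20 = 16)
(S + 7)*9 = (16 + 7)*9 = 23*9 = 207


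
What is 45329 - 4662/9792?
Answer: 24658717/544 ≈ 45329.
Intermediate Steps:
45329 - 4662/9792 = 45329 - 4662*1/9792 = 45329 - 259/544 = 24658717/544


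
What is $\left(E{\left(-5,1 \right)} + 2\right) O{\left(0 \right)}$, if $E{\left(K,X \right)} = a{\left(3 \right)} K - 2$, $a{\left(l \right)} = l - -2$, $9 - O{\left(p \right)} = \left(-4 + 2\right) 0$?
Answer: $-225$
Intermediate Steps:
$O{\left(p \right)} = 9$ ($O{\left(p \right)} = 9 - \left(-4 + 2\right) 0 = 9 - \left(-2\right) 0 = 9 - 0 = 9 + 0 = 9$)
$a{\left(l \right)} = 2 + l$ ($a{\left(l \right)} = l + 2 = 2 + l$)
$E{\left(K,X \right)} = -2 + 5 K$ ($E{\left(K,X \right)} = \left(2 + 3\right) K - 2 = 5 K - 2 = -2 + 5 K$)
$\left(E{\left(-5,1 \right)} + 2\right) O{\left(0 \right)} = \left(\left(-2 + 5 \left(-5\right)\right) + 2\right) 9 = \left(\left(-2 - 25\right) + 2\right) 9 = \left(-27 + 2\right) 9 = \left(-25\right) 9 = -225$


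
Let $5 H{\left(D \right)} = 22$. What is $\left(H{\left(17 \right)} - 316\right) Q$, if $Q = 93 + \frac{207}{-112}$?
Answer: $- \frac{7952811}{280} \approx -28403.0$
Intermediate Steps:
$Q = \frac{10209}{112}$ ($Q = 93 + 207 \left(- \frac{1}{112}\right) = 93 - \frac{207}{112} = \frac{10209}{112} \approx 91.152$)
$H{\left(D \right)} = \frac{22}{5}$ ($H{\left(D \right)} = \frac{1}{5} \cdot 22 = \frac{22}{5}$)
$\left(H{\left(17 \right)} - 316\right) Q = \left(\frac{22}{5} - 316\right) \frac{10209}{112} = \left(- \frac{1558}{5}\right) \frac{10209}{112} = - \frac{7952811}{280}$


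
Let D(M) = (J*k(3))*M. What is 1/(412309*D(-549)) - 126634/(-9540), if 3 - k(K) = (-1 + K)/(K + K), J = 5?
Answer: 6369905224373/479878198920 ≈ 13.274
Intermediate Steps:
k(K) = 3 - (-1 + K)/(2*K) (k(K) = 3 - (-1 + K)/(K + K) = 3 - (-1 + K)/(2*K))
D(M) = 40*M/3 (D(M) = (5*((½)*(1 + 5*3)/3))*M = (5*((½)*(⅓)*(1 + 15)))*M = (5*((½)*(⅓)*16))*M = (5*(8/3))*M = 40*M/3)
1/(412309*D(-549)) - 126634/(-9540) = 1/(412309*(((40/3)*(-549)))) - 126634/(-9540) = (1/412309)/(-7320) - 126634*(-1/9540) = (1/412309)*(-1/7320) + 63317/4770 = -1/3018101880 + 63317/4770 = 6369905224373/479878198920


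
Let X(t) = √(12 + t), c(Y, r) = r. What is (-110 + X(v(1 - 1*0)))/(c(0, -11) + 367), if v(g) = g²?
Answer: -55/178 + √13/356 ≈ -0.29886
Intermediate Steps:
(-110 + X(v(1 - 1*0)))/(c(0, -11) + 367) = (-110 + √(12 + (1 - 1*0)²))/(-11 + 367) = (-110 + √(12 + (1 + 0)²))/356 = (-110 + √(12 + 1²))*(1/356) = (-110 + √(12 + 1))*(1/356) = (-110 + √13)*(1/356) = -55/178 + √13/356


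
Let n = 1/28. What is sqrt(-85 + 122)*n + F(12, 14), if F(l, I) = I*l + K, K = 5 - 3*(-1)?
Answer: 176 + sqrt(37)/28 ≈ 176.22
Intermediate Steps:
n = 1/28 ≈ 0.035714
K = 8 (K = 5 - 1*(-3) = 5 + 3 = 8)
F(l, I) = 8 + I*l (F(l, I) = I*l + 8 = 8 + I*l)
sqrt(-85 + 122)*n + F(12, 14) = sqrt(-85 + 122)*(1/28) + (8 + 14*12) = sqrt(37)*(1/28) + (8 + 168) = sqrt(37)/28 + 176 = 176 + sqrt(37)/28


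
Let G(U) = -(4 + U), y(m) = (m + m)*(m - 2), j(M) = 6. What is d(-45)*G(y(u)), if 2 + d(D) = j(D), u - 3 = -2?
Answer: -8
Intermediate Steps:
u = 1 (u = 3 - 2 = 1)
y(m) = 2*m*(-2 + m) (y(m) = (2*m)*(-2 + m) = 2*m*(-2 + m))
d(D) = 4 (d(D) = -2 + 6 = 4)
G(U) = -4 - U
d(-45)*G(y(u)) = 4*(-4 - 2*(-2 + 1)) = 4*(-4 - 2*(-1)) = 4*(-4 - 1*(-2)) = 4*(-4 + 2) = 4*(-2) = -8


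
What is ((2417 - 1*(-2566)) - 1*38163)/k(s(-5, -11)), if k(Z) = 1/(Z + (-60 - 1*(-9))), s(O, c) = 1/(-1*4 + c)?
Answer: 1694392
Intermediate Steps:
s(O, c) = 1/(-4 + c)
k(Z) = 1/(-51 + Z) (k(Z) = 1/(Z + (-60 + 9)) = 1/(Z - 51) = 1/(-51 + Z))
((2417 - 1*(-2566)) - 1*38163)/k(s(-5, -11)) = ((2417 - 1*(-2566)) - 1*38163)/(1/(-51 + 1/(-4 - 11))) = ((2417 + 2566) - 38163)/(1/(-51 + 1/(-15))) = (4983 - 38163)/(1/(-51 - 1/15)) = -33180/(1/(-766/15)) = -33180/(-15/766) = -33180*(-766/15) = 1694392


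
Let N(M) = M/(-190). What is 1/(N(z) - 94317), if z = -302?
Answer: -95/8959964 ≈ -1.0603e-5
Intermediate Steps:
N(M) = -M/190 (N(M) = M*(-1/190) = -M/190)
1/(N(z) - 94317) = 1/(-1/190*(-302) - 94317) = 1/(151/95 - 94317) = 1/(-8959964/95) = -95/8959964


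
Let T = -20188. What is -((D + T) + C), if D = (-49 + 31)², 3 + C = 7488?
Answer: 12379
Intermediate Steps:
C = 7485 (C = -3 + 7488 = 7485)
D = 324 (D = (-18)² = 324)
-((D + T) + C) = -((324 - 20188) + 7485) = -(-19864 + 7485) = -1*(-12379) = 12379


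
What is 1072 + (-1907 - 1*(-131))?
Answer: -704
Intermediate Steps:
1072 + (-1907 - 1*(-131)) = 1072 + (-1907 + 131) = 1072 - 1776 = -704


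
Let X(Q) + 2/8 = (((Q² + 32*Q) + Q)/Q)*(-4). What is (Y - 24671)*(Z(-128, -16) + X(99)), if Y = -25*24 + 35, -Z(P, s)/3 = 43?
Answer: 16586361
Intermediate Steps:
Z(P, s) = -129 (Z(P, s) = -3*43 = -129)
Y = -565 (Y = -600 + 35 = -565)
X(Q) = -¼ - 4*(Q² + 33*Q)/Q (X(Q) = -¼ + (((Q² + 32*Q) + Q)/Q)*(-4) = -¼ + ((Q² + 33*Q)/Q)*(-4) = -¼ - 4*(Q² + 33*Q)/Q)
(Y - 24671)*(Z(-128, -16) + X(99)) = (-565 - 24671)*(-129 + (-529/4 - 4*99)) = -25236*(-129 + (-529/4 - 396)) = -25236*(-129 - 2113/4) = -25236*(-2629/4) = 16586361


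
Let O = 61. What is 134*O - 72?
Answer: 8102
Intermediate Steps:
134*O - 72 = 134*61 - 72 = 8174 - 72 = 8102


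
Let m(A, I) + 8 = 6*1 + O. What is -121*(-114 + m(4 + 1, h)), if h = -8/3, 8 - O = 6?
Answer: 13794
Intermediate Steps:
O = 2 (O = 8 - 1*6 = 8 - 6 = 2)
h = -8/3 (h = -8*1/3 = -8/3 ≈ -2.6667)
m(A, I) = 0 (m(A, I) = -8 + (6*1 + 2) = -8 + (6 + 2) = -8 + 8 = 0)
-121*(-114 + m(4 + 1, h)) = -121*(-114 + 0) = -121*(-114) = 13794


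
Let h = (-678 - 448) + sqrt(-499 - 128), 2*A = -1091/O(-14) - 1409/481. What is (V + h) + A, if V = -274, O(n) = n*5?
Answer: -93849859/67340 + I*sqrt(627) ≈ -1393.7 + 25.04*I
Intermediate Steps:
O(n) = 5*n
A = 426141/67340 (A = (-1091/(5*(-14)) - 1409/481)/2 = (-1091/(-70) - 1409*1/481)/2 = (-1091*(-1/70) - 1409/481)/2 = (1091/70 - 1409/481)/2 = (1/2)*(426141/33670) = 426141/67340 ≈ 6.3282)
h = -1126 + I*sqrt(627) (h = -1126 + sqrt(-627) = -1126 + I*sqrt(627) ≈ -1126.0 + 25.04*I)
(V + h) + A = (-274 + (-1126 + I*sqrt(627))) + 426141/67340 = (-1400 + I*sqrt(627)) + 426141/67340 = -93849859/67340 + I*sqrt(627)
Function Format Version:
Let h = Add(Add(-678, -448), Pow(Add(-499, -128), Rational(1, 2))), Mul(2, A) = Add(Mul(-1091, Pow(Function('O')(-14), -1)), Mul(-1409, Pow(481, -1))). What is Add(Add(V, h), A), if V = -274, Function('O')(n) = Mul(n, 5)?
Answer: Add(Rational(-93849859, 67340), Mul(I, Pow(627, Rational(1, 2)))) ≈ Add(-1393.7, Mul(25.040, I))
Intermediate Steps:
Function('O')(n) = Mul(5, n)
A = Rational(426141, 67340) (A = Mul(Rational(1, 2), Add(Mul(-1091, Pow(Mul(5, -14), -1)), Mul(-1409, Pow(481, -1)))) = Mul(Rational(1, 2), Add(Mul(-1091, Pow(-70, -1)), Mul(-1409, Rational(1, 481)))) = Mul(Rational(1, 2), Add(Mul(-1091, Rational(-1, 70)), Rational(-1409, 481))) = Mul(Rational(1, 2), Add(Rational(1091, 70), Rational(-1409, 481))) = Mul(Rational(1, 2), Rational(426141, 33670)) = Rational(426141, 67340) ≈ 6.3282)
h = Add(-1126, Mul(I, Pow(627, Rational(1, 2)))) (h = Add(-1126, Pow(-627, Rational(1, 2))) = Add(-1126, Mul(I, Pow(627, Rational(1, 2)))) ≈ Add(-1126.0, Mul(25.040, I)))
Add(Add(V, h), A) = Add(Add(-274, Add(-1126, Mul(I, Pow(627, Rational(1, 2))))), Rational(426141, 67340)) = Add(Add(-1400, Mul(I, Pow(627, Rational(1, 2)))), Rational(426141, 67340)) = Add(Rational(-93849859, 67340), Mul(I, Pow(627, Rational(1, 2))))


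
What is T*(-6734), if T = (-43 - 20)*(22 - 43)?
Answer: -8909082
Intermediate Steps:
T = 1323 (T = -63*(-21) = 1323)
T*(-6734) = 1323*(-6734) = -8909082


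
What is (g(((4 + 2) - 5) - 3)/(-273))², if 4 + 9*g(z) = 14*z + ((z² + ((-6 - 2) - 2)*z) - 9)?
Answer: 289/6036849 ≈ 4.7873e-5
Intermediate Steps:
g(z) = -13/9 + z²/9 + 4*z/9 (g(z) = -4/9 + (14*z + ((z² + ((-6 - 2) - 2)*z) - 9))/9 = -4/9 + (14*z + ((z² + (-8 - 2)*z) - 9))/9 = -4/9 + (14*z + ((z² - 10*z) - 9))/9 = -4/9 + (14*z + (-9 + z² - 10*z))/9 = -4/9 + (-9 + z² + 4*z)/9 = -4/9 + (-1 + z²/9 + 4*z/9) = -13/9 + z²/9 + 4*z/9)
(g(((4 + 2) - 5) - 3)/(-273))² = ((-13/9 + (((4 + 2) - 5) - 3)²/9 + 4*(((4 + 2) - 5) - 3)/9)/(-273))² = ((-13/9 + ((6 - 5) - 3)²/9 + 4*((6 - 5) - 3)/9)*(-1/273))² = ((-13/9 + (1 - 3)²/9 + 4*(1 - 3)/9)*(-1/273))² = ((-13/9 + (⅑)*(-2)² + (4/9)*(-2))*(-1/273))² = ((-13/9 + (⅑)*4 - 8/9)*(-1/273))² = ((-13/9 + 4/9 - 8/9)*(-1/273))² = (-17/9*(-1/273))² = (17/2457)² = 289/6036849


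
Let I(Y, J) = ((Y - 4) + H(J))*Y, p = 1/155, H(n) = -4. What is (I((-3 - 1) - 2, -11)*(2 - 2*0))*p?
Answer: 168/155 ≈ 1.0839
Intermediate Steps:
p = 1/155 ≈ 0.0064516
I(Y, J) = Y*(-8 + Y) (I(Y, J) = ((Y - 4) - 4)*Y = ((-4 + Y) - 4)*Y = (-8 + Y)*Y = Y*(-8 + Y))
(I((-3 - 1) - 2, -11)*(2 - 2*0))*p = ((((-3 - 1) - 2)*(-8 + ((-3 - 1) - 2)))*(2 - 2*0))*(1/155) = (((-4 - 2)*(-8 + (-4 - 2)))*(2 + 0))*(1/155) = (-6*(-8 - 6)*2)*(1/155) = (-6*(-14)*2)*(1/155) = (84*2)*(1/155) = 168*(1/155) = 168/155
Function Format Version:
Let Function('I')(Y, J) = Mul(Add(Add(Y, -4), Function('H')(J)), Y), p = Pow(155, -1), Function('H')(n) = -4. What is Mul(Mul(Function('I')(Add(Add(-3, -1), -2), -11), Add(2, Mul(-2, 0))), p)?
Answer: Rational(168, 155) ≈ 1.0839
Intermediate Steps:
p = Rational(1, 155) ≈ 0.0064516
Function('I')(Y, J) = Mul(Y, Add(-8, Y)) (Function('I')(Y, J) = Mul(Add(Add(Y, -4), -4), Y) = Mul(Add(Add(-4, Y), -4), Y) = Mul(Add(-8, Y), Y) = Mul(Y, Add(-8, Y)))
Mul(Mul(Function('I')(Add(Add(-3, -1), -2), -11), Add(2, Mul(-2, 0))), p) = Mul(Mul(Mul(Add(Add(-3, -1), -2), Add(-8, Add(Add(-3, -1), -2))), Add(2, Mul(-2, 0))), Rational(1, 155)) = Mul(Mul(Mul(Add(-4, -2), Add(-8, Add(-4, -2))), Add(2, 0)), Rational(1, 155)) = Mul(Mul(Mul(-6, Add(-8, -6)), 2), Rational(1, 155)) = Mul(Mul(Mul(-6, -14), 2), Rational(1, 155)) = Mul(Mul(84, 2), Rational(1, 155)) = Mul(168, Rational(1, 155)) = Rational(168, 155)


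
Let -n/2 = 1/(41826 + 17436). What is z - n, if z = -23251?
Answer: -688950380/29631 ≈ -23251.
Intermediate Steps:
n = -1/29631 (n = -2/(41826 + 17436) = -2/59262 = -2*1/59262 = -1/29631 ≈ -3.3748e-5)
z - n = -23251 - 1*(-1/29631) = -23251 + 1/29631 = -688950380/29631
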